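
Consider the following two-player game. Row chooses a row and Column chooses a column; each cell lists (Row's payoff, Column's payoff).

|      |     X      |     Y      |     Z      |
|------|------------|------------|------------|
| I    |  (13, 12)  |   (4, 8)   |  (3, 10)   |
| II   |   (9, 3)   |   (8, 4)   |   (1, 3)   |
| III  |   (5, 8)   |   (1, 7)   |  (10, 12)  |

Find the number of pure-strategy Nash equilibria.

(I, X): Row gets 13 (best alternative 9); Column gets 12 (best alternative 10). Neither deviates — NE.
(II, Y): Row gets 8 (best alternative 4); Column gets 4 (best alternative 3). Neither deviates — NE.
(III, Z): Row gets 10 (best alternative 3); Column gets 12 (best alternative 8). Neither deviates — NE.
(I, Z) is not a NE: Row would switch to III (10 > 3).
No other cell survives both best-response checks, so there are 3 pure NE.

3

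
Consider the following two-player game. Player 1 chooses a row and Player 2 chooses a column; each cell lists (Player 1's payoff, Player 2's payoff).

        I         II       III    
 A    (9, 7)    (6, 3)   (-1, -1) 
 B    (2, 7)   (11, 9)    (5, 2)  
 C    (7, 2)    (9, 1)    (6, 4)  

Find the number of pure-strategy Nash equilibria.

(A, I): Player 1 gets 9 (best alternative 7); Player 2 gets 7 (best alternative 3). Neither deviates — NE.
(B, II): Player 1 gets 11 (best alternative 9); Player 2 gets 9 (best alternative 7). Neither deviates — NE.
(C, III): Player 1 gets 6 (best alternative 5); Player 2 gets 4 (best alternative 2). Neither deviates — NE.
(C, I) is not a NE: Player 1 would switch to A (9 > 7).
No other cell survives both best-response checks, so there are 3 pure NE.

3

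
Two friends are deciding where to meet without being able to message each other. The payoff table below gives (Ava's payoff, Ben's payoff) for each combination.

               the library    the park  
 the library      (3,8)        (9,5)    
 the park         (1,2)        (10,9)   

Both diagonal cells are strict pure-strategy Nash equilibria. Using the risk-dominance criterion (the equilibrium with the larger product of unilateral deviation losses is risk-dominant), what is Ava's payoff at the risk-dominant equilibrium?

At both the library: Ava loses 3 − 1 = 2 by deviating; Ben loses 8 − 5 = 3. Product = 2·3 = 6.
At both the park: Ava loses 10 − 9 = 1 by deviating; Ben loses 9 − 2 = 7. Product = 1·7 = 7.
7 > 6, so both the park is risk-dominant. Ava's payoff there is 10.

10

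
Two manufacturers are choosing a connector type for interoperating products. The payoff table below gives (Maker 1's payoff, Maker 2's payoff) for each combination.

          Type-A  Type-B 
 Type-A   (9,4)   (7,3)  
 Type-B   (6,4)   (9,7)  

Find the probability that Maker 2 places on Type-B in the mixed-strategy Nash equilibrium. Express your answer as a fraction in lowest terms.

3/5

Maker 2's mix q on Type-A must make Maker 1 indifferent between Type-A and Type-B.
Maker 1's payoff from Type-A: 9q + 7(1−q). From Type-B: 6q + 9(1−q).
Set equal: 3q = 2(1−q) → q = 2/5.
Probability on Type-B is 1 − 2/5 = 3/5.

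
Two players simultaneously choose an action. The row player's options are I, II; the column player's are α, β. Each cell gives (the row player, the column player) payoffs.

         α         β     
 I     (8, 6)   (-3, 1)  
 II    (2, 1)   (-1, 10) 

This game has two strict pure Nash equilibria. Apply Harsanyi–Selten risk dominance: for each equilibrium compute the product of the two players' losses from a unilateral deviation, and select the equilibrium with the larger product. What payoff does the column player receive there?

6

At (I, α): the row player loses 8 − 2 = 6 by deviating; the column player loses 6 − 1 = 5. Product = 6·5 = 30.
At (II, β): the row player loses -1 − (-3) = 2 by deviating; the column player loses 10 − 1 = 9. Product = 2·9 = 18.
30 > 18, so (I, α) is risk-dominant. The column player's payoff there is 6.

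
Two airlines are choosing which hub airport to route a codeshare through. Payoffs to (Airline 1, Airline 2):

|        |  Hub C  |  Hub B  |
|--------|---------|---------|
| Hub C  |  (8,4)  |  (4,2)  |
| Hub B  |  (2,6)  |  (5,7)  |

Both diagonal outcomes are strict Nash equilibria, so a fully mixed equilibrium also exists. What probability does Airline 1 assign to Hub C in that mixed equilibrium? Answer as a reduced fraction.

Airline 1's mix p on Hub C must make Airline 2 indifferent between Hub C and Hub B.
Airline 2's payoff from Hub C: 4p + 6(1−p). From Hub B: 2p + 7(1−p).
Set equal: 2p = 1(1−p) → p = 1/3.

1/3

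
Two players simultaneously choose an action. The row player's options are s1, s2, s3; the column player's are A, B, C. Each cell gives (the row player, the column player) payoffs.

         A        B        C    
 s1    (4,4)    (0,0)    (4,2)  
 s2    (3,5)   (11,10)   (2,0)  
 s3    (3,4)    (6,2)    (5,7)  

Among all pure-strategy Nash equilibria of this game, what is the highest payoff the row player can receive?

11

(s1, A) is a pure NE (the row player: 4 ≥ 3; the column player: 4 ≥ 2). The row player gets 4.
(s2, B) is a pure NE (the row player: 11 ≥ 6; the column player: 10 ≥ 5). The row player gets 11.
(s3, C) is a pure NE (the row player: 5 ≥ 4; the column player: 7 ≥ 4). The row player gets 5.
Every other cell has a profitable deviation for at least one player. Highest of {4, 11, 5} is 11.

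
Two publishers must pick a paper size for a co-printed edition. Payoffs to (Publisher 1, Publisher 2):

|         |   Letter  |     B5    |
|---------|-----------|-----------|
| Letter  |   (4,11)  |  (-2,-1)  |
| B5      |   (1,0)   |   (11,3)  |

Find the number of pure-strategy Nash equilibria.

2

Both Letter: Publisher 1 gets 4 (best alternative 1); Publisher 2 gets 11 (best alternative -1). Neither deviates — NE.
Both B5: Publisher 1 gets 11 (best alternative -2); Publisher 2 gets 3 (best alternative 0). Neither deviates — NE.
(B5, Letter) is not a NE: Publisher 1 would switch to Letter (4 > 1).
No other cell survives both best-response checks, so there are 2 pure NE.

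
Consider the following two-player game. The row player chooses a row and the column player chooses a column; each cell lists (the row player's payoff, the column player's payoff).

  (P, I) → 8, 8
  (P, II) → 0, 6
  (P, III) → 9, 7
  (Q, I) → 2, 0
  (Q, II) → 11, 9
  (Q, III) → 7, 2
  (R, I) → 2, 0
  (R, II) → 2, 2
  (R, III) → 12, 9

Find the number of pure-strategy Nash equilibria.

3

(P, I): the row player gets 8 (best alternative 2); the column player gets 8 (best alternative 7). Neither deviates — NE.
(Q, II): the row player gets 11 (best alternative 2); the column player gets 9 (best alternative 2). Neither deviates — NE.
(R, III): the row player gets 12 (best alternative 9); the column player gets 9 (best alternative 2). Neither deviates — NE.
(P, III) is not a NE: the row player would switch to R (12 > 9).
No other cell survives both best-response checks, so there are 3 pure NE.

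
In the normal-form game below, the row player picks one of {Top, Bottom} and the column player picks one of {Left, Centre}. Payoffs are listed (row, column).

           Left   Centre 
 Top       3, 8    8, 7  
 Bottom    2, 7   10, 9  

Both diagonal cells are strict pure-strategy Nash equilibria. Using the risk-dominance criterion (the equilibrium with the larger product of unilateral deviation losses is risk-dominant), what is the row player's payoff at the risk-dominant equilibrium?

10

At (Top, Left): the row player loses 3 − 2 = 1 by deviating; the column player loses 8 − 7 = 1. Product = 1·1 = 1.
At (Bottom, Centre): the row player loses 10 − 8 = 2 by deviating; the column player loses 9 − 7 = 2. Product = 2·2 = 4.
4 > 1, so (Bottom, Centre) is risk-dominant. The row player's payoff there is 10.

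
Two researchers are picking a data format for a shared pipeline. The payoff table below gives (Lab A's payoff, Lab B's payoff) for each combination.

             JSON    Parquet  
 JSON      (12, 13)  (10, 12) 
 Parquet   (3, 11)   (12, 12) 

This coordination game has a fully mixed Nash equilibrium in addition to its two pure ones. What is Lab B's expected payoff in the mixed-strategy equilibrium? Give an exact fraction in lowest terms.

Lab A mixes with probability p on JSON, chosen so Lab B is indifferent: 13p + 11(1−p) = 12p + 12(1−p) gives p = 1/2.
Lab B's expected payoff is 13·1/2 + 11·1/2 = 12.

12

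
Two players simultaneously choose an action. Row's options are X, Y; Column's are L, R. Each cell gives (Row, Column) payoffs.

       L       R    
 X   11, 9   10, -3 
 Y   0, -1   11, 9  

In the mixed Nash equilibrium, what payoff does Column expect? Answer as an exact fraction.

39/11

Row mixes with probability p on X, chosen so Column is indifferent: 9p + (-1)(1−p) = (-3)p + 9(1−p) gives p = 5/11.
Column's expected payoff is 9·5/11 + (-1)·6/11 = 39/11.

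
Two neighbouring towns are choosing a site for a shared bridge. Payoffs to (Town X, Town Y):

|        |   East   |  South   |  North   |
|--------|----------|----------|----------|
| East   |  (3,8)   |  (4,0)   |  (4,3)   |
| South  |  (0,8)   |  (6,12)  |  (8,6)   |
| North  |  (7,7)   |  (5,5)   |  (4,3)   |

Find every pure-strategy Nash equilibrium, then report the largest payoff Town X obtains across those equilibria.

7

Both South is a pure NE (Town X: 6 ≥ 5; Town Y: 12 ≥ 8). Town X gets 6.
(North, East) is a pure NE (Town X: 7 ≥ 3; Town Y: 7 ≥ 5). Town X gets 7.
Every other cell has a profitable deviation for at least one player. Highest of {6, 7} is 7.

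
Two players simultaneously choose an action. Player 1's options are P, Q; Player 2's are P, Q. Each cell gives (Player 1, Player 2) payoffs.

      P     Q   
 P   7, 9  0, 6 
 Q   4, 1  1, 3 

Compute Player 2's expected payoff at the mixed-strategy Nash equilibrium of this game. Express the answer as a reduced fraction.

21/5

Player 1 mixes with probability p on P, chosen so Player 2 is indifferent: 9p + 1(1−p) = 6p + 3(1−p) gives p = 2/5.
Player 2's expected payoff is 9·2/5 + 1·3/5 = 21/5.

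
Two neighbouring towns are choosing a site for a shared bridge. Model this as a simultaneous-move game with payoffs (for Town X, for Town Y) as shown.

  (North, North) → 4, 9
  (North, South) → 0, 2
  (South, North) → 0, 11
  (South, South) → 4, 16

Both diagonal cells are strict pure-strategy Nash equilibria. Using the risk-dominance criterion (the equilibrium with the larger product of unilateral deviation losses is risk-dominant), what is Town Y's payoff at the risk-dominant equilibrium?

9

At both North: Town X loses 4 − 0 = 4 by deviating; Town Y loses 9 − 2 = 7. Product = 4·7 = 28.
At both South: Town X loses 4 − 0 = 4 by deviating; Town Y loses 16 − 11 = 5. Product = 4·5 = 20.
28 > 20, so both North is risk-dominant. Town Y's payoff there is 9.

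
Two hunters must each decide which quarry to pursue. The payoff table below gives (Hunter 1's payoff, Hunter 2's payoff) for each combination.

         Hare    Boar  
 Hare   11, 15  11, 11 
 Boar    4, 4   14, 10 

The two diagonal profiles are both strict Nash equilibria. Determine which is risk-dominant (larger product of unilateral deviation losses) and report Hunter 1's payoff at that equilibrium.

11

At both Hare: Hunter 1 loses 11 − 4 = 7 by deviating; Hunter 2 loses 15 − 11 = 4. Product = 7·4 = 28.
At both Boar: Hunter 1 loses 14 − 11 = 3 by deviating; Hunter 2 loses 10 − 4 = 6. Product = 3·6 = 18.
28 > 18, so both Hare is risk-dominant. Hunter 1's payoff there is 11.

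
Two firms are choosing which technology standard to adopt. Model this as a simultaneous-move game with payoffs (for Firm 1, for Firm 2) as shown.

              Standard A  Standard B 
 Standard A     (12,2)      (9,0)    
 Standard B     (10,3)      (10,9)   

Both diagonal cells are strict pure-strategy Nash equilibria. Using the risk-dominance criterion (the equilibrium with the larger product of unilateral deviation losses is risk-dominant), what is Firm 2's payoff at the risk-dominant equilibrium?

9

At both Standard A: Firm 1 loses 12 − 10 = 2 by deviating; Firm 2 loses 2 − 0 = 2. Product = 2·2 = 4.
At both Standard B: Firm 1 loses 10 − 9 = 1 by deviating; Firm 2 loses 9 − 3 = 6. Product = 1·6 = 6.
6 > 4, so both Standard B is risk-dominant. Firm 2's payoff there is 9.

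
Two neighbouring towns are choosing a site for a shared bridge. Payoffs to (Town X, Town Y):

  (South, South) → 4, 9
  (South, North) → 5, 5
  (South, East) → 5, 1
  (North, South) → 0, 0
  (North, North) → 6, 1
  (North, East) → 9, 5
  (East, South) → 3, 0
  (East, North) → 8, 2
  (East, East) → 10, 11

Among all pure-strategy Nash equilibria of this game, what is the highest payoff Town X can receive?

10

Both South is a pure NE (Town X: 4 ≥ 3; Town Y: 9 ≥ 5). Town X gets 4.
Both East is a pure NE (Town X: 10 ≥ 9; Town Y: 11 ≥ 2). Town X gets 10.
Every other cell has a profitable deviation for at least one player. Highest of {4, 10} is 10.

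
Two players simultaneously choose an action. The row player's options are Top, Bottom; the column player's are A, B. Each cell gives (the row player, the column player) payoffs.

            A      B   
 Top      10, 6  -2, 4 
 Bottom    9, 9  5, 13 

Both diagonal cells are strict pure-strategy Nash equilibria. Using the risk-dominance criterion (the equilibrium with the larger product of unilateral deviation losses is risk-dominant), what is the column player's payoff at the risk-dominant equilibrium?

13

At (Top, A): the row player loses 10 − 9 = 1 by deviating; the column player loses 6 − 4 = 2. Product = 1·2 = 2.
At (Bottom, B): the row player loses 5 − (-2) = 7 by deviating; the column player loses 13 − 9 = 4. Product = 7·4 = 28.
28 > 2, so (Bottom, B) is risk-dominant. The column player's payoff there is 13.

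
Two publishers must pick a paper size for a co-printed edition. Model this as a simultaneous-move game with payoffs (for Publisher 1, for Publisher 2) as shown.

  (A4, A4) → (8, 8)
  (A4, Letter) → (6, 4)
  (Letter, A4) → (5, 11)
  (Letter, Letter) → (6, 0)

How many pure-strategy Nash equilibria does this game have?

1

Both A4: Publisher 1 gets 8 (best alternative 5); Publisher 2 gets 8 (best alternative 4). Neither deviates — NE.
Both Letter is not a NE: Publisher 2 would switch to A4 (11 > 0).
No other cell survives both best-response checks, so there is 1 pure NE.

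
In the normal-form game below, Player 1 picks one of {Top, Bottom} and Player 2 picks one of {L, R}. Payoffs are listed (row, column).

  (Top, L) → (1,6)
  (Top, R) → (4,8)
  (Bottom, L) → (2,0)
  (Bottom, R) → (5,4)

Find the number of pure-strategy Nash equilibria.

1

(Bottom, R): Player 1 gets 5 (best alternative 4); Player 2 gets 4 (best alternative 0). Neither deviates — NE.
(Top, L) is not a NE: Player 1 would switch to Bottom (2 > 1).
No other cell survives both best-response checks, so there is 1 pure NE.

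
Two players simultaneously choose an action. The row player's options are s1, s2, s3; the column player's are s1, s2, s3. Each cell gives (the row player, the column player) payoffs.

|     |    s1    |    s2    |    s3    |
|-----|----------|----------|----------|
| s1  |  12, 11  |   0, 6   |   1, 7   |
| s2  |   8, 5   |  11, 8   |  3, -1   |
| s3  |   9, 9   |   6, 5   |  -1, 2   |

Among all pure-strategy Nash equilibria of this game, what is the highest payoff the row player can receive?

12

Both s1 is a pure NE (the row player: 12 ≥ 9; the column player: 11 ≥ 7). The row player gets 12.
Both s2 is a pure NE (the row player: 11 ≥ 6; the column player: 8 ≥ 5). The row player gets 11.
Every other cell has a profitable deviation for at least one player. Highest of {12, 11} is 12.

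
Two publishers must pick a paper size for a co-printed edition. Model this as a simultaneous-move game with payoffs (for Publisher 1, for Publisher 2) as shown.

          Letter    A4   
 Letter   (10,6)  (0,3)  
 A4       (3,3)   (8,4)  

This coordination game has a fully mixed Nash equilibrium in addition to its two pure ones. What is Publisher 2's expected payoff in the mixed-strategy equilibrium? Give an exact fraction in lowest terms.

15/4

Publisher 1 mixes with probability p on Letter, chosen so Publisher 2 is indifferent: 6p + 3(1−p) = 3p + 4(1−p) gives p = 1/4.
Publisher 2's expected payoff is 6·1/4 + 3·3/4 = 15/4.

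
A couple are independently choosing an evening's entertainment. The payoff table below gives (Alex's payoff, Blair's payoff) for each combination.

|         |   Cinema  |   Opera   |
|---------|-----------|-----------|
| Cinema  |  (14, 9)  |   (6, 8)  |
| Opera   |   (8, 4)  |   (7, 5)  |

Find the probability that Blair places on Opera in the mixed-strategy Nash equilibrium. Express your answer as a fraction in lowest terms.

Blair's mix q on Cinema must make Alex indifferent between Cinema and Opera.
Alex's payoff from Cinema: 14q + 6(1−q). From Opera: 8q + 7(1−q).
Set equal: 6q = 1(1−q) → q = 1/7.
Probability on Opera is 1 − 1/7 = 6/7.

6/7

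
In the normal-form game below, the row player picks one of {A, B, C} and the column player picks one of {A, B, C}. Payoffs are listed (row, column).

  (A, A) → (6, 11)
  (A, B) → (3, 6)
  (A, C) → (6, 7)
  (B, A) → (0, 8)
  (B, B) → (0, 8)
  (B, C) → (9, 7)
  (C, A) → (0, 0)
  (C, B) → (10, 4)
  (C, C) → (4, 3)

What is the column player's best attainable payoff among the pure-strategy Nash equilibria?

11

Both A is a pure NE (the row player: 6 ≥ 0; the column player: 11 ≥ 7). The column player gets 11.
(C, B) is a pure NE (the row player: 10 ≥ 3; the column player: 4 ≥ 3). The column player gets 4.
Every other cell has a profitable deviation for at least one player. Highest of {11, 4} is 11.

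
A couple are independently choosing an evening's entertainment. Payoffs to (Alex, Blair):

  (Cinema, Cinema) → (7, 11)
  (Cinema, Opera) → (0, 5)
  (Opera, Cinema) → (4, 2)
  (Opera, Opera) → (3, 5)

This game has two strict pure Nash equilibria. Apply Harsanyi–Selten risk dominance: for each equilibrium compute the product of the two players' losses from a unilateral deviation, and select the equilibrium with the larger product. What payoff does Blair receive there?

At both Cinema: Alex loses 7 − 4 = 3 by deviating; Blair loses 11 − 5 = 6. Product = 3·6 = 18.
At both Opera: Alex loses 3 − 0 = 3 by deviating; Blair loses 5 − 2 = 3. Product = 3·3 = 9.
18 > 9, so both Cinema is risk-dominant. Blair's payoff there is 11.

11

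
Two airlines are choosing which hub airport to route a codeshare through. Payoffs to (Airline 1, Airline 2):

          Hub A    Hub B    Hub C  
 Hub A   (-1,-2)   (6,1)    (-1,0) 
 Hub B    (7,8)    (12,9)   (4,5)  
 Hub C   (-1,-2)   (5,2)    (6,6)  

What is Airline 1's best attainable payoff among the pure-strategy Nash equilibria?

12

Both Hub B is a pure NE (Airline 1: 12 ≥ 6; Airline 2: 9 ≥ 8). Airline 1 gets 12.
Both Hub C is a pure NE (Airline 1: 6 ≥ 4; Airline 2: 6 ≥ 2). Airline 1 gets 6.
Every other cell has a profitable deviation for at least one player. Highest of {12, 6} is 12.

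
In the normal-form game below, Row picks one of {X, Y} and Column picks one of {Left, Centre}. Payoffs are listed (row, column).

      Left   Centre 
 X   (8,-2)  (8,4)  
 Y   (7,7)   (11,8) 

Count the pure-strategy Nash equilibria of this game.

1

(Y, Centre): Row gets 11 (best alternative 8); Column gets 8 (best alternative 7). Neither deviates — NE.
(X, Left) is not a NE: Column would switch to Centre (4 > -2).
No other cell survives both best-response checks, so there is 1 pure NE.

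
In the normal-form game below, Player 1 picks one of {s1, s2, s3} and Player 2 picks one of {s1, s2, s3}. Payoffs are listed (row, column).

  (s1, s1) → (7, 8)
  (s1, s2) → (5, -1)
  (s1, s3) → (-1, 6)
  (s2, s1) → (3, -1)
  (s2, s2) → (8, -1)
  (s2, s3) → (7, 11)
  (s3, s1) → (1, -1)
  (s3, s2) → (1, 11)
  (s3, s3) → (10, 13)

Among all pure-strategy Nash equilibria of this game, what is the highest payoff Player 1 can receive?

Both s1 is a pure NE (Player 1: 7 ≥ 3; Player 2: 8 ≥ 6). Player 1 gets 7.
Both s3 is a pure NE (Player 1: 10 ≥ 7; Player 2: 13 ≥ 11). Player 1 gets 10.
Every other cell has a profitable deviation for at least one player. Highest of {7, 10} is 10.

10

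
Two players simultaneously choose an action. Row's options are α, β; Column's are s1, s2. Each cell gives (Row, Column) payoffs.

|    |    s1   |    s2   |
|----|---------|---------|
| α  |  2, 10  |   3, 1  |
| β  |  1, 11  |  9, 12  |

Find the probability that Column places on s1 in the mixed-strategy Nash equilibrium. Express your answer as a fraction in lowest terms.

Column's mix q on s1 must make Row indifferent between α and β.
Row's payoff from α: 2q + 3(1−q). From β: 1q + 9(1−q).
Set equal: 1q = 6(1−q) → q = 6/7.

6/7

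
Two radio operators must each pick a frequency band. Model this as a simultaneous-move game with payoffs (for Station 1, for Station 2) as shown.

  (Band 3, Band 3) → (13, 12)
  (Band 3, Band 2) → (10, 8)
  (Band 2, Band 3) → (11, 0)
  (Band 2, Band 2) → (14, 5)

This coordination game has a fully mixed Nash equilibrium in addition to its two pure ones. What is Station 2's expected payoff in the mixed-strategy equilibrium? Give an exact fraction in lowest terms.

Station 1 mixes with probability p on Band 3, chosen so Station 2 is indifferent: 12p + 0(1−p) = 8p + 5(1−p) gives p = 5/9.
Station 2's expected payoff is 12·5/9 + 0·4/9 = 20/3.

20/3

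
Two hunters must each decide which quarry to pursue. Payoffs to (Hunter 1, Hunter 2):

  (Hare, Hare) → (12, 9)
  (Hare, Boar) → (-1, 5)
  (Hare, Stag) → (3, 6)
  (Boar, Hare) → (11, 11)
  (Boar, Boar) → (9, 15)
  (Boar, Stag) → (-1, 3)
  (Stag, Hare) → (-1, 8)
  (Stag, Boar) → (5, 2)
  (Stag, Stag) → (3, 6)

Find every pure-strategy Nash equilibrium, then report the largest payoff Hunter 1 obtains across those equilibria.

12

Both Hare is a pure NE (Hunter 1: 12 ≥ 11; Hunter 2: 9 ≥ 6). Hunter 1 gets 12.
Both Boar is a pure NE (Hunter 1: 9 ≥ 5; Hunter 2: 15 ≥ 11). Hunter 1 gets 9.
Every other cell has a profitable deviation for at least one player. Highest of {12, 9} is 12.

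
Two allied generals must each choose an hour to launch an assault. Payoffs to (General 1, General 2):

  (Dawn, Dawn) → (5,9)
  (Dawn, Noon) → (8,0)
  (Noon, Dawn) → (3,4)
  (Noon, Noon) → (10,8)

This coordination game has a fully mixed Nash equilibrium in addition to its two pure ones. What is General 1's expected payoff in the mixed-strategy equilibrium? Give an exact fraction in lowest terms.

13/2

General 2 mixes with probability q on Dawn, chosen so General 1 is indifferent: 5q + 8(1−q) = 3q + 10(1−q) gives q = 1/2.
General 1's expected payoff (from either row, since indifferent) is 5·1/2 + 8·1/2 = 13/2.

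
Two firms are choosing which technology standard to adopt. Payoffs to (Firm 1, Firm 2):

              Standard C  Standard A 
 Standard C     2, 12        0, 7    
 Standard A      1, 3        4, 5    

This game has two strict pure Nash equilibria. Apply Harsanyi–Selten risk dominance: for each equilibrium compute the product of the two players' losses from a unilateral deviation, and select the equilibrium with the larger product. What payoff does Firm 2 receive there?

5

At both Standard C: Firm 1 loses 2 − 1 = 1 by deviating; Firm 2 loses 12 − 7 = 5. Product = 1·5 = 5.
At both Standard A: Firm 1 loses 4 − 0 = 4 by deviating; Firm 2 loses 5 − 3 = 2. Product = 4·2 = 8.
8 > 5, so both Standard A is risk-dominant. Firm 2's payoff there is 5.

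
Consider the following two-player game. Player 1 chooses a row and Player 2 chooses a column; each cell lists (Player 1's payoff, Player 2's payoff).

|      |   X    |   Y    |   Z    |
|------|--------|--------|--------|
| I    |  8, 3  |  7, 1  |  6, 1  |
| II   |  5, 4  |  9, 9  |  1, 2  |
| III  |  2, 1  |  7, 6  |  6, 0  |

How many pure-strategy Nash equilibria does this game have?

(I, X): Player 1 gets 8 (best alternative 5); Player 2 gets 3 (best alternative 1). Neither deviates — NE.
(II, Y): Player 1 gets 9 (best alternative 7); Player 2 gets 9 (best alternative 4). Neither deviates — NE.
(III, Z) is not a NE: Player 2 would switch to Y (6 > 0).
No other cell survives both best-response checks, so there are 2 pure NE.

2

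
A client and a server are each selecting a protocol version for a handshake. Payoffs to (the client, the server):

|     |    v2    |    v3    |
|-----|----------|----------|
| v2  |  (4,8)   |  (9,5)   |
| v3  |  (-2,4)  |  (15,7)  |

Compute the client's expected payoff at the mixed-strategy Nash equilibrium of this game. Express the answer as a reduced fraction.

The server mixes with probability q on v2, chosen so the client is indifferent: 4q + 9(1−q) = (-2)q + 15(1−q) gives q = 1/2.
The client's expected payoff (from either row, since indifferent) is 4·1/2 + 9·1/2 = 13/2.

13/2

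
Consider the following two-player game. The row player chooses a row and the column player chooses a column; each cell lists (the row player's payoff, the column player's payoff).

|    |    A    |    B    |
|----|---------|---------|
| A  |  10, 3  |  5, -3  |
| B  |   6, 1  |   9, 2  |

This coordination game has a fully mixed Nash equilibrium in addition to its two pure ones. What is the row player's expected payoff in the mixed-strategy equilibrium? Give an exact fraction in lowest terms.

The column player mixes with probability q on A, chosen so the row player is indifferent: 10q + 5(1−q) = 6q + 9(1−q) gives q = 1/2.
The row player's expected payoff (from either row, since indifferent) is 10·1/2 + 5·1/2 = 15/2.

15/2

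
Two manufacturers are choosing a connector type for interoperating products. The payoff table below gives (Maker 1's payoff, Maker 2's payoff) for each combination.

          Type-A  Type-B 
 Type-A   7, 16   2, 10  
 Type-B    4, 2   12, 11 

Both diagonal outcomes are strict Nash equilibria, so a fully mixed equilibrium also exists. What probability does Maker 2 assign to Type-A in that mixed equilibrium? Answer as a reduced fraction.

10/13

Maker 2's mix q on Type-A must make Maker 1 indifferent between Type-A and Type-B.
Maker 1's payoff from Type-A: 7q + 2(1−q). From Type-B: 4q + 12(1−q).
Set equal: 3q = 10(1−q) → q = 10/13.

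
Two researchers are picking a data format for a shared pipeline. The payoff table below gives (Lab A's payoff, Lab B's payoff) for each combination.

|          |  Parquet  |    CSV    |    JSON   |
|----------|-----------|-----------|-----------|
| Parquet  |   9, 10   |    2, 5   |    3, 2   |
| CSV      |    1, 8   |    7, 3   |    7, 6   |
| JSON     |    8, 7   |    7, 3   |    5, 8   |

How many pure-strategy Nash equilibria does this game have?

1

Both Parquet: Lab A gets 9 (best alternative 8); Lab B gets 10 (best alternative 5). Neither deviates — NE.
Both JSON is not a NE: Lab A would switch to CSV (7 > 5).
No other cell survives both best-response checks, so there is 1 pure NE.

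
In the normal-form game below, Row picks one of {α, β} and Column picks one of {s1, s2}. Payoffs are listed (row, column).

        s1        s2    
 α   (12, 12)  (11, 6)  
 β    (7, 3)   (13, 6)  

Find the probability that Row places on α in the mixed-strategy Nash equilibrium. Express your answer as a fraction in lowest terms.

Row's mix p on α must make Column indifferent between s1 and s2.
Column's payoff from s1: 12p + 3(1−p). From s2: 6p + 6(1−p).
Set equal: 6p = 3(1−p) → p = 3/9 = 1/3.

1/3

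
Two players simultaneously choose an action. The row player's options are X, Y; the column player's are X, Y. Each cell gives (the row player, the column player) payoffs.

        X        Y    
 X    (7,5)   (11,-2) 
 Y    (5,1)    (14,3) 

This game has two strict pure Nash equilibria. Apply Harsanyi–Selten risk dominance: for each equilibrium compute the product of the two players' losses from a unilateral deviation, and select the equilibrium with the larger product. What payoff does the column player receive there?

5

At both X: the row player loses 7 − 5 = 2 by deviating; the column player loses 5 − (-2) = 7. Product = 2·7 = 14.
At both Y: the row player loses 14 − 11 = 3 by deviating; the column player loses 3 − 1 = 2. Product = 3·2 = 6.
14 > 6, so both X is risk-dominant. The column player's payoff there is 5.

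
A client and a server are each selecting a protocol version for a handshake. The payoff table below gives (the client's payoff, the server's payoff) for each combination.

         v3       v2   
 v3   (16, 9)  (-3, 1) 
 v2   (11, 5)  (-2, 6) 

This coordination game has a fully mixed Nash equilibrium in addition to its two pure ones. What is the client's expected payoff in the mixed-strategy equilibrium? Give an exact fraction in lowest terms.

1/6

The server mixes with probability q on v3, chosen so the client is indifferent: 16q + (-3)(1−q) = 11q + (-2)(1−q) gives q = 1/6.
The client's expected payoff (from either row, since indifferent) is 16·1/6 + (-3)·5/6 = 1/6.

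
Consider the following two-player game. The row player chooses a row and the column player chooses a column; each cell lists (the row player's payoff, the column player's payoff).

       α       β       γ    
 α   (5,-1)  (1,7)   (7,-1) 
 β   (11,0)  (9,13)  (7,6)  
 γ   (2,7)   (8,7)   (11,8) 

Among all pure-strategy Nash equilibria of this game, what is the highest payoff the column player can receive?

13

Both β is a pure NE (the row player: 9 ≥ 8; the column player: 13 ≥ 6). The column player gets 13.
Both γ is a pure NE (the row player: 11 ≥ 7; the column player: 8 ≥ 7). The column player gets 8.
Every other cell has a profitable deviation for at least one player. Highest of {13, 8} is 13.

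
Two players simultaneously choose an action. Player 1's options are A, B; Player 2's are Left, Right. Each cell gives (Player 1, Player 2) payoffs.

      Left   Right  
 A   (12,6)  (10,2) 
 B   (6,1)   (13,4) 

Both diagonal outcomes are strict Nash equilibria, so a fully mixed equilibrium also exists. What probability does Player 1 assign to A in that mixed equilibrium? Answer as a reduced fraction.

Player 1's mix p on A must make Player 2 indifferent between Left and Right.
Player 2's payoff from Left: 6p + 1(1−p). From Right: 2p + 4(1−p).
Set equal: 4p = 3(1−p) → p = 3/7.

3/7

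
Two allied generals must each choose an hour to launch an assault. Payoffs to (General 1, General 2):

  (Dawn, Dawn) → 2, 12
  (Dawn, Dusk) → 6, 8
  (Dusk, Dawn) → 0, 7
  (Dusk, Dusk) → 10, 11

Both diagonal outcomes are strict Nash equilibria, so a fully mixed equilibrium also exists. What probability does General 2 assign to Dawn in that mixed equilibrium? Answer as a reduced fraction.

2/3

General 2's mix q on Dawn must make General 1 indifferent between Dawn and Dusk.
General 1's payoff from Dawn: 2q + 6(1−q). From Dusk: 0q + 10(1−q).
Set equal: 2q = 4(1−q) → q = 4/6 = 2/3.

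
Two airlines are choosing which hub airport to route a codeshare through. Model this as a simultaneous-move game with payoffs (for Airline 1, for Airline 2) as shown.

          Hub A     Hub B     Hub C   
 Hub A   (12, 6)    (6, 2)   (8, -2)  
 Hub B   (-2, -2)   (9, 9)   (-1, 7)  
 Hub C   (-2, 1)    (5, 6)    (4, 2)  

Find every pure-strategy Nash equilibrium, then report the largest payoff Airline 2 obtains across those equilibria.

9

Both Hub A is a pure NE (Airline 1: 12 ≥ -2; Airline 2: 6 ≥ 2). Airline 2 gets 6.
Both Hub B is a pure NE (Airline 1: 9 ≥ 6; Airline 2: 9 ≥ 7). Airline 2 gets 9.
Every other cell has a profitable deviation for at least one player. Highest of {6, 9} is 9.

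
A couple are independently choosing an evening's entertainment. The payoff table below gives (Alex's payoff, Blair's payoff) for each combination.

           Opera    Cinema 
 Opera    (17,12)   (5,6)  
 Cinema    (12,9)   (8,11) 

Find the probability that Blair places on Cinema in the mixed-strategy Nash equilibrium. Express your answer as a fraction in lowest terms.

5/8

Blair's mix q on Opera must make Alex indifferent between Opera and Cinema.
Alex's payoff from Opera: 17q + 5(1−q). From Cinema: 12q + 8(1−q).
Set equal: 5q = 3(1−q) → q = 3/8.
Probability on Cinema is 1 − 3/8 = 5/8.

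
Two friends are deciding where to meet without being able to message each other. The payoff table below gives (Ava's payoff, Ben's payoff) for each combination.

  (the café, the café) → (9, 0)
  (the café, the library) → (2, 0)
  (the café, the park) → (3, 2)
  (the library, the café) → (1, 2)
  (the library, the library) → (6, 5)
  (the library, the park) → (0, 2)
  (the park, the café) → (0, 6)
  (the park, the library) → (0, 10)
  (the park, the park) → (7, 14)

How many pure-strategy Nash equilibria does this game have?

2

Both the library: Ava gets 6 (best alternative 2); Ben gets 5 (best alternative 2). Neither deviates — NE.
Both the park: Ava gets 7 (best alternative 3); Ben gets 14 (best alternative 10). Neither deviates — NE.
Both the café is not a NE: Ben would switch to the park (2 > 0).
No other cell survives both best-response checks, so there are 2 pure NE.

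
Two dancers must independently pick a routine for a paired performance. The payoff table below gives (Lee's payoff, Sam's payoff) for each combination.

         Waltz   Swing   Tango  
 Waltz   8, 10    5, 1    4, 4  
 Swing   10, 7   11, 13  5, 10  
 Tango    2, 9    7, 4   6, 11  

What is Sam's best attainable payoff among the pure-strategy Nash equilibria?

13

Both Swing is a pure NE (Lee: 11 ≥ 7; Sam: 13 ≥ 10). Sam gets 13.
Both Tango is a pure NE (Lee: 6 ≥ 5; Sam: 11 ≥ 9). Sam gets 11.
Every other cell has a profitable deviation for at least one player. Highest of {13, 11} is 13.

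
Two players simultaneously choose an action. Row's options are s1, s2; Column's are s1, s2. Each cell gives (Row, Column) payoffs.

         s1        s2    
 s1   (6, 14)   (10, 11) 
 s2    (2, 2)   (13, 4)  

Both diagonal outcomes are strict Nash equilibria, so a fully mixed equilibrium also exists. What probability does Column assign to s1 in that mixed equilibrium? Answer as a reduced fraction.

3/7

Column's mix q on s1 must make Row indifferent between s1 and s2.
Row's payoff from s1: 6q + 10(1−q). From s2: 2q + 13(1−q).
Set equal: 4q = 3(1−q) → q = 3/7.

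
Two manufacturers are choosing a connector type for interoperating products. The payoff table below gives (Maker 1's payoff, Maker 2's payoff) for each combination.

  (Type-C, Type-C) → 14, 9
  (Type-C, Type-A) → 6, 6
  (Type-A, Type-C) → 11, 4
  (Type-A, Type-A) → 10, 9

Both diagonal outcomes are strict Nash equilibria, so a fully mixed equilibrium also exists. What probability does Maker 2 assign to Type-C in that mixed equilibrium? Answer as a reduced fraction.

4/7

Maker 2's mix q on Type-C must make Maker 1 indifferent between Type-C and Type-A.
Maker 1's payoff from Type-C: 14q + 6(1−q). From Type-A: 11q + 10(1−q).
Set equal: 3q = 4(1−q) → q = 4/7.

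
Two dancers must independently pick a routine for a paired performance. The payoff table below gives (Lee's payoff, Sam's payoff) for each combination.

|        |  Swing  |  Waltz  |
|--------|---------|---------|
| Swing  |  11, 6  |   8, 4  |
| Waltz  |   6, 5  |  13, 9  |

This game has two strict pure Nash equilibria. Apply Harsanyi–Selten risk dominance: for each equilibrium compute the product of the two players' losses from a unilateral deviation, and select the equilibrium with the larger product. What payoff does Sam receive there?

9

At both Swing: Lee loses 11 − 6 = 5 by deviating; Sam loses 6 − 4 = 2. Product = 5·2 = 10.
At both Waltz: Lee loses 13 − 8 = 5 by deviating; Sam loses 9 − 5 = 4. Product = 5·4 = 20.
20 > 10, so both Waltz is risk-dominant. Sam's payoff there is 9.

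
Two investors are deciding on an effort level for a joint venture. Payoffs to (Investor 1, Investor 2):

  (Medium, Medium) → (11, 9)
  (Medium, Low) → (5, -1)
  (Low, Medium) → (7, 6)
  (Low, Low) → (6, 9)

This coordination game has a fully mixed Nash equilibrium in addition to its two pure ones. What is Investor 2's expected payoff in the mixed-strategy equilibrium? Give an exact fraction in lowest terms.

Investor 1 mixes with probability p on Medium, chosen so Investor 2 is indifferent: 9p + 6(1−p) = (-1)p + 9(1−p) gives p = 3/13.
Investor 2's expected payoff is 9·3/13 + 6·10/13 = 87/13.

87/13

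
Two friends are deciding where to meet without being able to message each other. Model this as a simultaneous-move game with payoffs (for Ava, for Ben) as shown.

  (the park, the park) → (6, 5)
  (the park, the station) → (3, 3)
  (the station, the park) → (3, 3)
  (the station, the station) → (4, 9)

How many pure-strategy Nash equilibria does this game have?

2

Both the park: Ava gets 6 (best alternative 3); Ben gets 5 (best alternative 3). Neither deviates — NE.
Both the station: Ava gets 4 (best alternative 3); Ben gets 9 (best alternative 3). Neither deviates — NE.
(the park, the station) is not a NE: Ava would switch to the station (4 > 3).
No other cell survives both best-response checks, so there are 2 pure NE.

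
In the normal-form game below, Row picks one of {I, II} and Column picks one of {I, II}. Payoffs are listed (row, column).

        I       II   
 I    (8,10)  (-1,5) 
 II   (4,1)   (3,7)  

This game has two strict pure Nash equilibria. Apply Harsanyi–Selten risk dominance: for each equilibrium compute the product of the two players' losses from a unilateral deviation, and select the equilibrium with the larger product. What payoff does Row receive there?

At both I: Row loses 8 − 4 = 4 by deviating; Column loses 10 − 5 = 5. Product = 4·5 = 20.
At both II: Row loses 3 − (-1) = 4 by deviating; Column loses 7 − 1 = 6. Product = 4·6 = 24.
24 > 20, so both II is risk-dominant. Row's payoff there is 3.

3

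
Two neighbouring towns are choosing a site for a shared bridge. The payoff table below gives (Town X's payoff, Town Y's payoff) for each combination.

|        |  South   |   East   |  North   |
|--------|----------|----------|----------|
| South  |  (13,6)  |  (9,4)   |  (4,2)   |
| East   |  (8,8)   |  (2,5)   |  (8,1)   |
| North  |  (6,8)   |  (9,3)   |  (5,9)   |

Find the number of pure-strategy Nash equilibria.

1

Both South: Town X gets 13 (best alternative 8); Town Y gets 6 (best alternative 4). Neither deviates — NE.
Both North is not a NE: Town X would switch to East (8 > 5).
No other cell survives both best-response checks, so there is 1 pure NE.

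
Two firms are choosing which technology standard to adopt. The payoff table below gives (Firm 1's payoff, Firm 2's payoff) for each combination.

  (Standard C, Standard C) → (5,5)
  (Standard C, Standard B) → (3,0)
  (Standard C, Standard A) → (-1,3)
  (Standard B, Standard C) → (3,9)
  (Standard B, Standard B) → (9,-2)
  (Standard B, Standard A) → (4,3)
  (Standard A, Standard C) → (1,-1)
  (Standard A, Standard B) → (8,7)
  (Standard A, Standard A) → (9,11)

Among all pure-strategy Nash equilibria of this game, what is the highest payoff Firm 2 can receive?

Both Standard C is a pure NE (Firm 1: 5 ≥ 3; Firm 2: 5 ≥ 3). Firm 2 gets 5.
Both Standard A is a pure NE (Firm 1: 9 ≥ 4; Firm 2: 11 ≥ 7). Firm 2 gets 11.
Every other cell has a profitable deviation for at least one player. Highest of {5, 11} is 11.

11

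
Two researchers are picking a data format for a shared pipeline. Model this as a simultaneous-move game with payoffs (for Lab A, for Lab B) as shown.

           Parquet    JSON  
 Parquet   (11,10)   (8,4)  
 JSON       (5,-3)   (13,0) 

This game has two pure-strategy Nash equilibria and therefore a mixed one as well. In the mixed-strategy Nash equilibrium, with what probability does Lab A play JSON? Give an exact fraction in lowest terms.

2/3

Lab A's mix p on Parquet must make Lab B indifferent between Parquet and JSON.
Lab B's payoff from Parquet: 10p + (-3)(1−p). From JSON: 4p + 0(1−p).
Set equal: 6p = 3(1−p) → p = 3/9 = 1/3.
Probability on JSON is 1 − 1/3 = 2/3.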